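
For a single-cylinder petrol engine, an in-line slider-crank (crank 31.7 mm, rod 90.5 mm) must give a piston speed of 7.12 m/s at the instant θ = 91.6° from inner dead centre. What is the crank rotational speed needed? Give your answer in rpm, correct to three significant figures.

For an in-line slider-crank, |v_piston| = rω|sinθ|·[1 + r cosθ/√(L² − r² sin²θ)].
With r = 0.0317 m, L = 0.0905 m, θ = 91.6°: the bracketed kinematic factor |dx/dθ| = 0.031357 m.
ω = v/|dx/dθ| = 7.12/0.031357 = 227.06 rad/s.
N = 60ω/(2π) = 2168.3 rpm.

2170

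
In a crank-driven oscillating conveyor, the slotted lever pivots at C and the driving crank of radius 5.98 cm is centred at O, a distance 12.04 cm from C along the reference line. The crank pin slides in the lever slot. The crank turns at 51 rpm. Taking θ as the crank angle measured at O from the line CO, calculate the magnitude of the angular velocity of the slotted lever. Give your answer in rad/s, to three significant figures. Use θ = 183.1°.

ω = 5.341 rad/s (from 51 rpm).
Crank pin A relative to C: A = (d + r cosθ, r sinθ); lever angle φ = atan2(r sinθ, d + r cosθ).
Differentiating tanφ: φ̇ = rω(d cosθ + r)/(d² + r² + 2dr cosθ).
d² + r² + 2dr cosθ = |CA|² = 0.00369343 m²;  d cosθ + r = -0.060424 m.
|ω_lever| = |0.0598·5.341·-0.060424| / 0.00369343 = 5.2249 rad/s.

5.22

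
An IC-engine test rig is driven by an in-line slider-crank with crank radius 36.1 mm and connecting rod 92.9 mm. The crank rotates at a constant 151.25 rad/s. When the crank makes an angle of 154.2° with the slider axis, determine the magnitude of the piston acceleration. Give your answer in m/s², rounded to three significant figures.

ω = 151.2 rad/s
x(θ) = r cosθ + √(L² − r² sin²θ); with ω constant, a = ω²·d²x/dθ².
d²x/dθ² = −r cosθ − r²(cos2θ)/√u − r⁴ sin²2θ/(4u^{3/2}),  u = L² − r² sin²θ = 0.00838355 m².
Substituting r = 0.0361 m, L = 0.0929 m, θ = 154.2°: d²x/dθ² = +0.023321 m.
a = ω²·d²x/dθ² = (151.2)²·(+0.023321) = +533.5 m/s²;  |a| = 533.5 m/s².

534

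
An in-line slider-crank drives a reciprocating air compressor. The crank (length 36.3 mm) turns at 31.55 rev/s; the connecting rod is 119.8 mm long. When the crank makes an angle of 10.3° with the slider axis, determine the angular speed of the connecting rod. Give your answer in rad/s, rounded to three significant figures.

59.2

ω = 198.2 rad/s (converted from 31.55 rev/s).
The rod makes angle φ with the slider axis where L sinφ = r sinθ; differentiating, L cosφ·φ̇ = r ω cosθ.
L cosφ = √(L² − r² sin²θ) = 0.11962 m.
|ω_rod| = r ω |cosθ| / √(L² − r² sin²θ) = 0.0363·198.2·0.98389/0.11962 = 59.185 rad/s.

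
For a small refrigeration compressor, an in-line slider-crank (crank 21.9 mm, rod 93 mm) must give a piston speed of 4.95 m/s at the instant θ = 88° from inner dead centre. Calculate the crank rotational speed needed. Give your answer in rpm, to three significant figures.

For an in-line slider-crank, |v_piston| = rω|sinθ|·[1 + r cosθ/√(L² − r² sin²θ)].
With r = 0.0219 m, L = 0.093 m, θ = 88°: the bracketed kinematic factor |dx/dθ| = 0.022072 m.
ω = v/|dx/dθ| = 4.95/0.022072 = 224.27 rad/s.
N = 60ω/(2π) = 2141.6 rpm.

2140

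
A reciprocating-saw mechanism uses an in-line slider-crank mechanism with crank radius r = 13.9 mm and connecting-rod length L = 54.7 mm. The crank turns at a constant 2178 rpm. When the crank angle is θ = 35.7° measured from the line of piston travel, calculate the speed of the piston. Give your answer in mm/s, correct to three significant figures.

2240

ω = 2π·2178/60 = 228.1 rad/s
For an in-line slider-crank, x = r cosθ + √(L² − r² sin²θ), so v = −rω sinθ·[1 + r cosθ/√(L² − r² sin²θ)].
With r = 0.0139 m, L = 0.0547 m, θ = 35.7°: √(L² − r² sin²θ) = 0.054095 m.
v = −0.0139·228.1·0.58354·[1 + 0.0139·0.81208/0.054095] = -2.236 m/s.
|v| = 2.236 m/s = 2236 mm/s.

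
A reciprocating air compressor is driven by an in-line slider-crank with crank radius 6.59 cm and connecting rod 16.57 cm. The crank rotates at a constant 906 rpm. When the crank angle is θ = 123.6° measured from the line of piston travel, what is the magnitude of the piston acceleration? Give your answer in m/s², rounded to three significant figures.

ω = 2π·906/60 = 94.88 rad/s
x(θ) = r cosθ + √(L² − r² sin²θ); with ω constant, a = ω²·d²x/dθ².
d²x/dθ² = −r cosθ − r²(cos2θ)/√u − r⁴ sin²2θ/(4u^{3/2}),  u = L² − r² sin²θ = 0.0244436 m².
Substituting r = 0.0659 m, L = 0.1657 m, θ = 123.6°: d²x/dθ² = +0.046184 m.
a = ω²·d²x/dθ² = (94.88)²·(+0.046184) = +415.72 m/s²;  |a| = 415.72 m/s².

416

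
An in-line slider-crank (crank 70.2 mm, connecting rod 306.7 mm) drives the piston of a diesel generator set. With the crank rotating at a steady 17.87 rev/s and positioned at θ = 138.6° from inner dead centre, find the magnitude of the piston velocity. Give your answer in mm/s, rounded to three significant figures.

4310

ω = 2π·17.9 = 112.3 rad/s
For an in-line slider-crank, x = r cosθ + √(L² − r² sin²θ), so v = −rω sinθ·[1 + r cosθ/√(L² − r² sin²θ)].
With r = 0.0702 m, L = 0.3067 m, θ = 138.6°: √(L² − r² sin²θ) = 0.30317 m.
v = −0.0702·112.3·0.66131·[1 + 0.0702·-0.75011/0.30317] = -4.3071 m/s.
|v| = 4.3071 m/s = 4307.1 mm/s.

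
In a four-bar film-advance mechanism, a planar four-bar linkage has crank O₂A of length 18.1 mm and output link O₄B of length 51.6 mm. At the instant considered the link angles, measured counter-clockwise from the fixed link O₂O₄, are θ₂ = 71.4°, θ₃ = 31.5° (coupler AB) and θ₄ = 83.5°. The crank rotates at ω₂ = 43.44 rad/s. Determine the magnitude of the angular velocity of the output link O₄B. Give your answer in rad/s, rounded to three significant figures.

12.4

ω₂ = 43.44 rad/s
Differentiating the loop-closure r₂e^{iθ₂}+r₃e^{iθ₃}=r₁+r₄e^{iθ₄} gives r₂ω₂e^{iθ₂}+r₃ω₃e^{iθ₃}=r₄ω₄e^{iθ₄}.
Eliminating the other unknown: ω₄ = r₂ω₂ sin(θ₂−θ₃) / [r₄ sin(θ₄−θ₃)].
Numerator sine = +0.64145; denominator sine = +0.78801.
Result = 0.0181·43.44·(+0.64145) / (0.0516·(+0.78801)) = +12.404 rad/s; magnitude 12.404 rad/s.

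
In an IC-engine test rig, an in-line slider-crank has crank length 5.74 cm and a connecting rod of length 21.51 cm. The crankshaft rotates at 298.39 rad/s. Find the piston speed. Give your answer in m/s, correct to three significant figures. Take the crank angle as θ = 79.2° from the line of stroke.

ω = 298.4 rad/s
For an in-line slider-crank, x = r cosθ + √(L² − r² sin²θ), so v = −rω sinθ·[1 + r cosθ/√(L² − r² sin²θ)].
With r = 0.0574 m, L = 0.2151 m, θ = 79.2°: √(L² − r² sin²θ) = 0.20758 m.
v = −0.0574·298.4·0.98229·[1 + 0.0574·0.18738/0.20758] = -17.696 m/s.
|v| = 17.696 m/s.

17.7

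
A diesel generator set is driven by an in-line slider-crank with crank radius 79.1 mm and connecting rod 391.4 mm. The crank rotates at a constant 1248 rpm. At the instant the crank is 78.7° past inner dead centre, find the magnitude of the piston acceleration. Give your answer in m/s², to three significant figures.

8.00

ω = 2π·1248/60 = 130.7 rad/s
x(θ) = r cosθ + √(L² − r² sin²θ); with ω constant, a = ω²·d²x/dθ².
d²x/dθ² = −r cosθ − r²(cos2θ)/√u − r⁴ sin²2θ/(4u^{3/2}),  u = L² − r² sin²θ = 0.147177 m².
Substituting r = 0.0791 m, L = 0.3914 m, θ = 78.7°: d²x/dθ² = -0.00046813 m.
a = ω²·d²x/dθ² = (130.7)²·(-0.00046813) = -7.9956 m/s²;  |a| = 7.9956 m/s².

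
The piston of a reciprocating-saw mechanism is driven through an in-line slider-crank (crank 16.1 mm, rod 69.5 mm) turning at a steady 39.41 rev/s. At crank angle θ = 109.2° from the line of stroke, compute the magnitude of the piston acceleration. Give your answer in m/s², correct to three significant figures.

ω = 2π·39.4 = 247.6 rad/s
x(θ) = r cosθ + √(L² − r² sin²θ); with ω constant, a = ω²·d²x/dθ².
d²x/dθ² = −r cosθ − r²(cos2θ)/√u − r⁴ sin²2θ/(4u^{3/2}),  u = L² − r² sin²θ = 0.00459907 m².
Substituting r = 0.0161 m, L = 0.0695 m, θ = 109.2°: d²x/dθ² = +0.0082694 m.
a = ω²·d²x/dθ² = (247.6)²·(+0.0082694) = +507.05 m/s²;  |a| = 507.05 m/s².

507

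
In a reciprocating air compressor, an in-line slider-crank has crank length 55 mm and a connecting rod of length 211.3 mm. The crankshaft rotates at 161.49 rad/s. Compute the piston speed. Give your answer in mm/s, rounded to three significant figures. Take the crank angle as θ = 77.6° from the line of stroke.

9180

ω = 161.5 rad/s
For an in-line slider-crank, x = r cosθ + √(L² − r² sin²θ), so v = −rω sinθ·[1 + r cosθ/√(L² − r² sin²θ)].
With r = 0.055 m, L = 0.2113 m, θ = 77.6°: √(L² − r² sin²θ) = 0.20436 m.
v = −0.055·161.5·0.97667·[1 + 0.055·0.21474/0.20436] = -9.1761 m/s.
|v| = 9.1761 m/s = 9176.1 mm/s.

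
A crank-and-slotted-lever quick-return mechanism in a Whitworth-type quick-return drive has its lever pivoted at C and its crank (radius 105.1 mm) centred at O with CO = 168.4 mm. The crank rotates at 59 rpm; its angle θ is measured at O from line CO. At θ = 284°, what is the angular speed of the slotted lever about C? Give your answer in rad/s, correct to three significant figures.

1.97

ω = 6.178 rad/s (from 59 rpm).
Crank pin A relative to C: A = (d + r cosθ, r sinθ); lever angle φ = atan2(r sinθ, d + r cosθ).
Differentiating tanφ: φ̇ = rω(d cosθ + r)/(d² + r² + 2dr cosθ).
d² + r² + 2dr cosθ = |CA|² = 0.047968 m²;  d cosθ + r = +0.14584 m.
|ω_lever| = |0.1051·6.178·+0.14584| / 0.047968 = 1.9743 rad/s.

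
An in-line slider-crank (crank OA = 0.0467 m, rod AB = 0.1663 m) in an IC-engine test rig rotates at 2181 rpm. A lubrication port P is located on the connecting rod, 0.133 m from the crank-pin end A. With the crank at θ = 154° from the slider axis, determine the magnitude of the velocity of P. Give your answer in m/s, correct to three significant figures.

4.19

ω = 228.4 rad/s.  Crank-pin speed |V_A| = rω = 10.666 m/s, perpendicular to OA.
Rod angle: sinφ = −(r/L) sinθ ⇒ φ = -7.071°; ω_rod = −rω cosθ/√(L²−r²sin²θ) = +58.088 rad/s.
V_P = V_A + ω_rod × AP, with AP = 0.133 m along the rod.
Components: V_Px = −rω sinθ − a·ω_rod·sinφ = -3.7246 m/s;  V_Py = rω cosθ + a·ω_rod·cosφ = -1.9196 m/s.
|V_P| = √(V_Px² + V_Py²) = 4.1902 m/s.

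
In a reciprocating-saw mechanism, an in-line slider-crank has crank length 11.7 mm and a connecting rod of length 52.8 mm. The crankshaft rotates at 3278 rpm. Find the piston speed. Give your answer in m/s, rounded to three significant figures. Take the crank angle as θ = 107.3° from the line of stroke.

3.58

ω = 2π·3278/60 = 343.3 rad/s
For an in-line slider-crank, x = r cosθ + √(L² − r² sin²θ), so v = −rω sinθ·[1 + r cosθ/√(L² − r² sin²θ)].
With r = 0.0117 m, L = 0.0528 m, θ = 107.3°: √(L² − r² sin²θ) = 0.051605 m.
v = −0.0117·343.3·0.95476·[1 + 0.0117·-0.29737/0.051605] = -3.576 m/s.
|v| = 3.576 m/s.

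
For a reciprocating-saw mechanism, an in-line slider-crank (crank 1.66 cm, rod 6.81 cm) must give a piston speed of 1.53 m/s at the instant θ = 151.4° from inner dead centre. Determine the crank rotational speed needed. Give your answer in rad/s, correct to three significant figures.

For an in-line slider-crank, |v_piston| = rω|sinθ|·[1 + r cosθ/√(L² − r² sin²θ)].
With r = 0.0166 m, L = 0.0681 m, θ = 151.4°: the bracketed kinematic factor |dx/dθ| = 0.006234 m.
ω = v/|dx/dθ| = 1.53/0.006234 = 245.43 rad/s.

245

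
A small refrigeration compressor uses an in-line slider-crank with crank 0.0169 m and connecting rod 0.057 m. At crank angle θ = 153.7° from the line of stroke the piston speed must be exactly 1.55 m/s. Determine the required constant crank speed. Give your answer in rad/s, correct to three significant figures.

283

For an in-line slider-crank, |v_piston| = rω|sinθ|·[1 + r cosθ/√(L² − r² sin²θ)].
With r = 0.0169 m, L = 0.057 m, θ = 153.7°: the bracketed kinematic factor |dx/dθ| = 0.0054802 m.
ω = v/|dx/dθ| = 1.55/0.0054802 = 282.84 rad/s.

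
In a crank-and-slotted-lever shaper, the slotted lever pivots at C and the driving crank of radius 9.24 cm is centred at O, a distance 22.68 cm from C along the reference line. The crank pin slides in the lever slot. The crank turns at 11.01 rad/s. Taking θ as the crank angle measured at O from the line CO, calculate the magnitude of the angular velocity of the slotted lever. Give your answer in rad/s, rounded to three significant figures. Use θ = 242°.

0.355

ω = 11.01 rad/s
Crank pin A relative to C: A = (d + r cosθ, r sinθ); lever angle φ = atan2(r sinθ, d + r cosθ).
Differentiating tanφ: φ̇ = rω(d cosθ + r)/(d² + r² + 2dr cosθ).
d² + r² + 2dr cosθ = |CA|² = 0.0402992 m²;  d cosθ + r = -0.014076 m.
|ω_lever| = |0.0924·11.01·-0.014076| / 0.0402992 = 0.35534 rad/s.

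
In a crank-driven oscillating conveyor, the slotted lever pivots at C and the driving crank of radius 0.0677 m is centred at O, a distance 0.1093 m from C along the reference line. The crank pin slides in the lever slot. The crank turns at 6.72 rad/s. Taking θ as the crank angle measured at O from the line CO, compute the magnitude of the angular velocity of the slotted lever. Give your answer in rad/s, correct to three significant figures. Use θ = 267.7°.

1.81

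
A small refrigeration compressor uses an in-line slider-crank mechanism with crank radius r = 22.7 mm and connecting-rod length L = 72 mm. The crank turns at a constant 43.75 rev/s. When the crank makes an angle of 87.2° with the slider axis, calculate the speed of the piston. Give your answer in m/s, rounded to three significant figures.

6.33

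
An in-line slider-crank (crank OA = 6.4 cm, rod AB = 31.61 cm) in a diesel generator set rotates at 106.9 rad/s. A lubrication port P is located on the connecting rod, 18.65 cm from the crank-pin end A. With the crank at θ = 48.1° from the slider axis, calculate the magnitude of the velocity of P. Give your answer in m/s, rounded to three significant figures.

5.81

ω = 106.9 rad/s.  Crank-pin speed |V_A| = rω = 6.8416 m/s, perpendicular to OA.
Rod angle: sinφ = −(r/L) sinθ ⇒ φ = -8.667°; ω_rod = −rω cosθ/√(L²−r²sin²θ) = -14.621 rad/s.
V_P = V_A + ω_rod × AP, with AP = 0.1865 m along the rod.
Components: V_Px = −rω sinθ − a·ω_rod·sinφ = -5.5032 m/s;  V_Py = rω cosθ + a·ω_rod·cosφ = +1.8733 m/s.
|V_P| = √(V_Px² + V_Py²) = 5.8133 m/s.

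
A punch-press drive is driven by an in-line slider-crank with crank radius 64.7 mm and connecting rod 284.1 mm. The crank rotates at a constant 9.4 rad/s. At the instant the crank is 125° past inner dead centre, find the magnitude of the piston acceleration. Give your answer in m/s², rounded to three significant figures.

3.72

ω = 9.4 rad/s
x(θ) = r cosθ + √(L² − r² sin²θ); with ω constant, a = ω²·d²x/dθ².
d²x/dθ² = −r cosθ − r²(cos2θ)/√u − r⁴ sin²2θ/(4u^{3/2}),  u = L² − r² sin²θ = 0.0779039 m².
Substituting r = 0.0647 m, L = 0.2841 m, θ = 125°: d²x/dθ² = +0.042062 m.
a = ω²·d²x/dθ² = (9.4)²·(+0.042062) = +3.7166 m/s²;  |a| = 3.7166 m/s².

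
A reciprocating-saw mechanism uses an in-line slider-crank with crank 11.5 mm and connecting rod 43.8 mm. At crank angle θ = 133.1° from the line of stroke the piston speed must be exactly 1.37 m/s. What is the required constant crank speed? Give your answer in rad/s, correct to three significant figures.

For an in-line slider-crank, |v_piston| = rω|sinθ|·[1 + r cosθ/√(L² − r² sin²θ)].
With r = 0.0115 m, L = 0.0438 m, θ = 133.1°: the bracketed kinematic factor |dx/dθ| = 0.006862 m.
ω = v/|dx/dθ| = 1.37/0.006862 = 199.65 rad/s.

200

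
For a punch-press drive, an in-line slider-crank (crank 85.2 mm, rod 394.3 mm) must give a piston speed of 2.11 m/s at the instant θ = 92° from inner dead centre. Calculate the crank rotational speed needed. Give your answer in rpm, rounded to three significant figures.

For an in-line slider-crank, |v_piston| = rω|sinθ|·[1 + r cosθ/√(L² − r² sin²θ)].
With r = 0.0852 m, L = 0.3943 m, θ = 92°: the bracketed kinematic factor |dx/dθ| = 0.08449 m.
ω = v/|dx/dθ| = 2.11/0.08449 = 24.973 rad/s.
N = 60ω/(2π) = 238.48 rpm.

238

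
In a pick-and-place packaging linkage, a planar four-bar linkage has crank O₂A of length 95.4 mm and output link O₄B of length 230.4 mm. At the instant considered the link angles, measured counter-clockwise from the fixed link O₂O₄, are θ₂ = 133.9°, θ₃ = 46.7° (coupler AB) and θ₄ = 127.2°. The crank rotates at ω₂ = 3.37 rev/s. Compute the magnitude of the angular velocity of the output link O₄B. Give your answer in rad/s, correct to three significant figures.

ω₂ = 21.17 rad/s (from 3.37 rev/s).
Differentiating the loop-closure r₂e^{iθ₂}+r₃e^{iθ₃}=r₁+r₄e^{iθ₄} gives r₂ω₂e^{iθ₂}+r₃ω₃e^{iθ₃}=r₄ω₄e^{iθ₄}.
Eliminating the other unknown: ω₄ = r₂ω₂ sin(θ₂−θ₃) / [r₄ sin(θ₄−θ₃)].
Numerator sine = +0.99881; denominator sine = +0.98629.
Result = 0.0954·21.17·(+0.99881) / (0.2304·(+0.98629)) = +8.8788 rad/s; magnitude 8.8788 rad/s.

8.88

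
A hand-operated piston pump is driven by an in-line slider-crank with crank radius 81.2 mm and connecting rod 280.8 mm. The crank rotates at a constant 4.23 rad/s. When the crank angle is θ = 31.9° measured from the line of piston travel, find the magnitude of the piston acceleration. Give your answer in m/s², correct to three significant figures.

ω = 4.23 rad/s
x(θ) = r cosθ + √(L² − r² sin²θ); with ω constant, a = ω²·d²x/dθ².
d²x/dθ² = −r cosθ − r²(cos2θ)/√u − r⁴ sin²2θ/(4u^{3/2}),  u = L² − r² sin²θ = 0.0770074 m².
Substituting r = 0.0812 m, L = 0.2808 m, θ = 31.9°: d²x/dθ² = -0.079836 m.
a = ω²·d²x/dθ² = (4.23)²·(-0.079836) = -1.4285 m/s²;  |a| = 1.4285 m/s².

1.43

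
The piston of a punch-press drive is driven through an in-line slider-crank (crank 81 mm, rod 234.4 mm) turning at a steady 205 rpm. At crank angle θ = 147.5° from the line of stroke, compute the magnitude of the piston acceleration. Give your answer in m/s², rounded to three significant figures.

ω = 2π·205/60 = 21.47 rad/s
x(θ) = r cosθ + √(L² − r² sin²θ); with ω constant, a = ω²·d²x/dθ².
d²x/dθ² = −r cosθ − r²(cos2θ)/√u − r⁴ sin²2θ/(4u^{3/2}),  u = L² − r² sin²θ = 0.0530493 m².
Substituting r = 0.081 m, L = 0.2344 m, θ = 147.5°: d²x/dθ² = +0.055553 m.
a = ω²·d²x/dθ² = (21.47)²·(+0.055553) = +25.602 m/s²;  |a| = 25.602 m/s².

25.6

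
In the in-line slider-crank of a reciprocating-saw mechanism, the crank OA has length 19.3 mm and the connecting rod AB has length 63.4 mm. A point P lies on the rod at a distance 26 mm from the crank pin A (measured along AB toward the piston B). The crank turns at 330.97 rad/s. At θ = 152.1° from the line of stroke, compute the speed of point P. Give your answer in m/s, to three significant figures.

ω = 331 rad/s.  Crank-pin speed |V_A| = rω = 6.3877 m/s, perpendicular to OA.
Rod angle: sinφ = −(r/L) sinθ ⇒ φ = -8.189°; ω_rod = −rω cosθ/√(L²−r²sin²θ) = +89.959 rad/s.
V_P = V_A + ω_rod × AP, with AP = 0.026 m along the rod.
Components: V_Px = −rω sinθ − a·ω_rod·sinφ = -2.6558 m/s;  V_Py = rω cosθ + a·ω_rod·cosφ = -3.3302 m/s.
|V_P| = √(V_Px² + V_Py²) = 4.2595 m/s.

4.26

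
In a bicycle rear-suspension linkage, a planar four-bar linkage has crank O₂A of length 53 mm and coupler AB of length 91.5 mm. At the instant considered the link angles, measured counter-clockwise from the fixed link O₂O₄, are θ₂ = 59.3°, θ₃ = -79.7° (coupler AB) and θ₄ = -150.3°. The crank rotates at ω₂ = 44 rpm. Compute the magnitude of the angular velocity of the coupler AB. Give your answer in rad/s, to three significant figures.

1.40

ω₂ = 4.608 rad/s (from 44 rpm).
Differentiating the loop-closure r₂e^{iθ₂}+r₃e^{iθ₃}=r₁+r₄e^{iθ₄} gives r₂ω₂e^{iθ₂}+r₃ω₃e^{iθ₃}=r₄ω₄e^{iθ₄}.
Eliminating the other unknown: ω₃ = r₂ω₂ sin(θ₄−θ₂) / [r₃ sin(θ₃−θ₄)].
Numerator sine = +0.49394; denominator sine = +0.94322.
Result = 0.053·4.608·(+0.49394) / (0.0915·(+0.94322)) = +1.3976 rad/s; magnitude 1.3976 rad/s.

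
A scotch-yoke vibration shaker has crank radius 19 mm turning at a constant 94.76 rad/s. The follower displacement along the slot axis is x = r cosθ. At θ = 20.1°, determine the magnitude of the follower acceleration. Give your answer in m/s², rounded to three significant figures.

160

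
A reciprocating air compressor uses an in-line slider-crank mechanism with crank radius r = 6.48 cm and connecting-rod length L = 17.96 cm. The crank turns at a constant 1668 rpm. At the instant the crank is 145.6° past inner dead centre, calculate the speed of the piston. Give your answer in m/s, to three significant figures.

4.45

ω = 2π·1668/60 = 174.7 rad/s
For an in-line slider-crank, x = r cosθ + √(L² − r² sin²θ), so v = −rω sinθ·[1 + r cosθ/√(L² − r² sin²θ)].
With r = 0.0648 m, L = 0.1796 m, θ = 145.6°: √(L² − r² sin²θ) = 0.17583 m.
v = −0.0648·174.7·0.56497·[1 + 0.0648·-0.82511/0.17583] = -4.4502 m/s.
|v| = 4.4502 m/s.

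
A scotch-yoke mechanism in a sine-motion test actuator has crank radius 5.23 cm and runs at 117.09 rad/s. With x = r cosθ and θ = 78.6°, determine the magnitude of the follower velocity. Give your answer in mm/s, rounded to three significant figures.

6000

ω = 117.1 rad/s
x = r cosθ ⇒ ẋ = −rω sinθ.
|v| = rω|sinθ| = 0.0523·117.1·|sin 78.6°| = 6.003 m/s = 6003 mm/s.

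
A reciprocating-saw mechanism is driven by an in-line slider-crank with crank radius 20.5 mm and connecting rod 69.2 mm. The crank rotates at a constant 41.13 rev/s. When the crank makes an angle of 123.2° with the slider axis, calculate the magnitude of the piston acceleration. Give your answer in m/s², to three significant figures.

ω = 2π·41.1 = 258.4 rad/s
x(θ) = r cosθ + √(L² − r² sin²θ); with ω constant, a = ω²·d²x/dθ².
d²x/dθ² = −r cosθ − r²(cos2θ)/√u − r⁴ sin²2θ/(4u^{3/2}),  u = L² − r² sin²θ = 0.00449439 m².
Substituting r = 0.0205 m, L = 0.0692 m, θ = 123.2°: d²x/dθ² = +0.013612 m.
a = ω²·d²x/dθ² = (258.4)²·(+0.013612) = +909.05 m/s²;  |a| = 909.05 m/s².

909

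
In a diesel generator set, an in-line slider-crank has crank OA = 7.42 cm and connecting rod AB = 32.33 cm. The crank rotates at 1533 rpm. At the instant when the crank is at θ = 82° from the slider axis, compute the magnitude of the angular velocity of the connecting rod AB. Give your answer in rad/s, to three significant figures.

ω = 160.5 rad/s (converted from 1533 rpm).
The rod makes angle φ with the slider axis where L sinφ = r sinθ; differentiating, L cosφ·φ̇ = r ω cosθ.
L cosφ = √(L² − r² sin²θ) = 0.31484 m.
|ω_rod| = r ω |cosθ| / √(L² − r² sin²θ) = 0.0742·160.5·0.13917/0.31484 = 5.2655 rad/s.

5.27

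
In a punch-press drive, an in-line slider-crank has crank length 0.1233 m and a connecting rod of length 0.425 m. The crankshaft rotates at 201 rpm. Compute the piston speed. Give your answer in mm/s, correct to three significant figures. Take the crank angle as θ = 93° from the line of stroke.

2550

ω = 2π·201/60 = 21.05 rad/s
For an in-line slider-crank, x = r cosθ + √(L² − r² sin²θ), so v = −rω sinθ·[1 + r cosθ/√(L² − r² sin²θ)].
With r = 0.1233 m, L = 0.425 m, θ = 93°: √(L² − r² sin²θ) = 0.40677 m.
v = −0.1233·21.05·0.99863·[1 + 0.1233·-0.05234/0.40677] = -2.5506 m/s.
|v| = 2.5506 m/s = 2550.6 mm/s.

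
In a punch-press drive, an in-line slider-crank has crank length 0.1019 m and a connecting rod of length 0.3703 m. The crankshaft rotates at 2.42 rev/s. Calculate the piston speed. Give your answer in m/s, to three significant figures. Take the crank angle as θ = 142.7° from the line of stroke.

ω = 2π·2.42 = 15.21 rad/s
For an in-line slider-crank, x = r cosθ + √(L² − r² sin²θ), so v = −rω sinθ·[1 + r cosθ/√(L² − r² sin²θ)].
With r = 0.1019 m, L = 0.3703 m, θ = 142.7°: √(L² − r² sin²θ) = 0.36512 m.
v = −0.1019·15.21·0.60599·[1 + 0.1019·-0.79547/0.36512] = -0.73048 m/s.
|v| = 0.73048 m/s.

0.730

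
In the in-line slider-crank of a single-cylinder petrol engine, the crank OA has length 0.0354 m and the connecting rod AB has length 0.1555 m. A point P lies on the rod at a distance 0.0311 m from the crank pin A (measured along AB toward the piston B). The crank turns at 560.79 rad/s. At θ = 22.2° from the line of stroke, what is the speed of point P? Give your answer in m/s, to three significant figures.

16.7

ω = 560.8 rad/s.  Crank-pin speed |V_A| = rω = 19.852 m/s, perpendicular to OA.
Rod angle: sinφ = −(r/L) sinθ ⇒ φ = -4.934°; ω_rod = −rω cosθ/√(L²−r²sin²θ) = -118.64 rad/s.
V_P = V_A + ω_rod × AP, with AP = 0.0311 m along the rod.
Components: V_Px = −rω sinθ − a·ω_rod·sinφ = -7.8183 m/s;  V_Py = rω cosθ + a·ω_rod·cosφ = +14.704 m/s.
|V_P| = √(V_Px² + V_Py²) = 16.654 m/s.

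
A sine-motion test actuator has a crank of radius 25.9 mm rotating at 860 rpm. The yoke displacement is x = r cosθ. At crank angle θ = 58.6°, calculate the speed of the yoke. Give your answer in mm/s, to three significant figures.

1990

ω = 90.06 rad/s (from 860 rpm).
x = r cosθ ⇒ ẋ = −rω sinθ.
|v| = rω|sinθ| = 0.0259·90.06·|sin 58.6°| = 1.9909 m/s = 1990.9 mm/s.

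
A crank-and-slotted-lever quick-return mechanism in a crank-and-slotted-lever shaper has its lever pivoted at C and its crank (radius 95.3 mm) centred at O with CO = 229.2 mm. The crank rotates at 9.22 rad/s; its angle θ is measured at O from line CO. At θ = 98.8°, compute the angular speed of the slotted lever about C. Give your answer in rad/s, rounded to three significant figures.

ω = 9.22 rad/s
Crank pin A relative to C: A = (d + r cosθ, r sinθ); lever angle φ = atan2(r sinθ, d + r cosθ).
Differentiating tanφ: φ̇ = rω(d cosθ + r)/(d² + r² + 2dr cosθ).
d² + r² + 2dr cosθ = |CA|² = 0.0549315 m²;  d cosθ + r = +0.060236 m.
|ω_lever| = |0.0953·9.22·+0.060236| / 0.0549315 = 0.96351 rad/s.

0.964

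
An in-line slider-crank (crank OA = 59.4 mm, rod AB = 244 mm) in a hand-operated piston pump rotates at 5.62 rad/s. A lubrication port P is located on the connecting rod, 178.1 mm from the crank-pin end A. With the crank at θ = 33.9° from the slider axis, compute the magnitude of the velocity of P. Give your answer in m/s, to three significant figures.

ω = 5.62 rad/s.  Crank-pin speed |V_A| = rω = 0.33383 m/s, perpendicular to OA.
Rod angle: sinφ = −(r/L) sinθ ⇒ φ = -7.804°; ω_rod = −rω cosθ/√(L²−r²sin²θ) = -1.1462 rad/s.
V_P = V_A + ω_rod × AP, with AP = 0.1781 m along the rod.
Components: V_Px = −rω sinθ − a·ω_rod·sinφ = -0.21391 m/s;  V_Py = rω cosθ + a·ω_rod·cosφ = +0.074835 m/s.
|V_P| = √(V_Px² + V_Py²) = 0.22662 m/s.

0.227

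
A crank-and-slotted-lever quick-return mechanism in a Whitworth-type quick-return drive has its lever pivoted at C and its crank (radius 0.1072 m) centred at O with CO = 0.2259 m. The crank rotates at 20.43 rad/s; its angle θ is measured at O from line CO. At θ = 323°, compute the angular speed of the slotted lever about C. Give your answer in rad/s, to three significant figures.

6.22

ω = 20.43 rad/s
Crank pin A relative to C: A = (d + r cosθ, r sinθ); lever angle φ = atan2(r sinθ, d + r cosθ).
Differentiating tanφ: φ̇ = rω(d cosθ + r)/(d² + r² + 2dr cosθ).
d² + r² + 2dr cosθ = |CA|² = 0.101203 m²;  d cosθ + r = +0.28761 m.
|ω_lever| = |0.1072·20.43·+0.28761| / 0.101203 = 6.2241 rad/s.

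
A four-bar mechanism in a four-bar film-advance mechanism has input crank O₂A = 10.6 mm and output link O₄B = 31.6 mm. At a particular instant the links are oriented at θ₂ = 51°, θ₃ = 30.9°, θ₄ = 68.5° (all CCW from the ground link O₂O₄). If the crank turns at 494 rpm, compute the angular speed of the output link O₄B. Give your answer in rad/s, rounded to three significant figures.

9.77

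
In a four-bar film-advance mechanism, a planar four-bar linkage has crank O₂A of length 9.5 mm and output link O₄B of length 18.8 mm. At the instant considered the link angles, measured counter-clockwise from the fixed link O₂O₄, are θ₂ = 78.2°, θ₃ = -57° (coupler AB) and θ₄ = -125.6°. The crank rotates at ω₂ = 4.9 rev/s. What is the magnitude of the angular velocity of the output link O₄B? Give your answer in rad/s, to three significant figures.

ω₂ = 30.79 rad/s (from 4.9 rev/s).
Differentiating the loop-closure r₂e^{iθ₂}+r₃e^{iθ₃}=r₁+r₄e^{iθ₄} gives r₂ω₂e^{iθ₂}+r₃ω₃e^{iθ₃}=r₄ω₄e^{iθ₄}.
Eliminating the other unknown: ω₄ = r₂ω₂ sin(θ₂−θ₃) / [r₄ sin(θ₄−θ₃)].
Numerator sine = +0.70463; denominator sine = -0.93106.
Result = 0.0095·30.79·(+0.70463) / (0.0188·(-0.93106)) = -11.774 rad/s; magnitude 11.774 rad/s.

11.8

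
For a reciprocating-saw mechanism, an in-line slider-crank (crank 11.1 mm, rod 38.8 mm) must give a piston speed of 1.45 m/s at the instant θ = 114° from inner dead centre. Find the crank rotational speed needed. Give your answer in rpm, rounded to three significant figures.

For an in-line slider-crank, |v_piston| = rω|sinθ|·[1 + r cosθ/√(L² − r² sin²θ)].
With r = 0.0111 m, L = 0.0388 m, θ = 114°: the bracketed kinematic factor |dx/dθ| = 0.0089179 m.
ω = v/|dx/dθ| = 1.45/0.0089179 = 162.59 rad/s.
N = 60ω/(2π) = 1552.7 rpm.

1550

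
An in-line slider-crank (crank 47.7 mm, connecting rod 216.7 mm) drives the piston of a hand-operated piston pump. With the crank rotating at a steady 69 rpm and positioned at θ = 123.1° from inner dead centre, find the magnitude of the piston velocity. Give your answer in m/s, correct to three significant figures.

ω = 2π·69/60 = 7.226 rad/s
For an in-line slider-crank, x = r cosθ + √(L² − r² sin²θ), so v = −rω sinθ·[1 + r cosθ/√(L² − r² sin²θ)].
With r = 0.0477 m, L = 0.2167 m, θ = 123.1°: √(L² − r² sin²θ) = 0.21298 m.
v = −0.0477·7.226·0.83772·[1 + 0.0477·-0.54610/0.21298] = -0.25342 m/s.
|v| = 0.25342 m/s.

0.253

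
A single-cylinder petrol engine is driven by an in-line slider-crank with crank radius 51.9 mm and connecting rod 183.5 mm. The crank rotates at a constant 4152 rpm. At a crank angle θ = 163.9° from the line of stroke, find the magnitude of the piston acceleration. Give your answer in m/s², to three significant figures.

ω = 2π·4152/60 = 434.8 rad/s
x(θ) = r cosθ + √(L² − r² sin²θ); with ω constant, a = ω²·d²x/dθ².
d²x/dθ² = −r cosθ − r²(cos2θ)/√u − r⁴ sin²2θ/(4u^{3/2}),  u = L² − r² sin²θ = 0.0334651 m².
Substituting r = 0.0519 m, L = 0.1835 m, θ = 163.9°: d²x/dθ² = +0.037321 m.
a = ω²·d²x/dθ² = (434.8)²·(+0.037321) = +7055.4 m/s²;  |a| = 7055.4 m/s².

7060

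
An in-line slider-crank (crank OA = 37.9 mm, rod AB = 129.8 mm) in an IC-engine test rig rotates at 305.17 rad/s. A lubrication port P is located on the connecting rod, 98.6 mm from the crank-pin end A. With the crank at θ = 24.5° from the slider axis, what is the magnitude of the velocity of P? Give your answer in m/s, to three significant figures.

ω = 305.2 rad/s.  Crank-pin speed |V_A| = rω = 11.566 m/s, perpendicular to OA.
Rod angle: sinφ = −(r/L) sinθ ⇒ φ = -6.955°; ω_rod = −rω cosθ/√(L²−r²sin²θ) = -81.684 rad/s.
V_P = V_A + ω_rod × AP, with AP = 0.0986 m along the rod.
Components: V_Px = −rω sinθ − a·ω_rod·sinφ = -5.7715 m/s;  V_Py = rω cosθ + a·ω_rod·cosφ = +2.5298 m/s.
|V_P| = √(V_Px² + V_Py²) = 6.3016 m/s.

6.30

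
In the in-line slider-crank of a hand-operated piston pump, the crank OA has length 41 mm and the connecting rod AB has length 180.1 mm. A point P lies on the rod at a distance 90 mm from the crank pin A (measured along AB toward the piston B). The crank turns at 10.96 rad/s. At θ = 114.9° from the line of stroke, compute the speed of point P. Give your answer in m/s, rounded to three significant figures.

0.399

ω = 10.96 rad/s.  Crank-pin speed |V_A| = rω = 0.44936 m/s, perpendicular to OA.
Rod angle: sinφ = −(r/L) sinθ ⇒ φ = -11.917°; ω_rod = −rω cosθ/√(L²−r²sin²θ) = +1.0736 rad/s.
V_P = V_A + ω_rod × AP, with AP = 0.09 m along the rod.
Components: V_Px = −rω sinθ − a·ω_rod·sinφ = -0.38764 m/s;  V_Py = rω cosθ + a·ω_rod·cosφ = -0.094651 m/s.
|V_P| = √(V_Px² + V_Py²) = 0.39902 m/s.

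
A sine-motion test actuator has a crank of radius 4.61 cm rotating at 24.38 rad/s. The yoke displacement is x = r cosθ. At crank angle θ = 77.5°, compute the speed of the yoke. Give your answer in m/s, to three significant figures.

1.10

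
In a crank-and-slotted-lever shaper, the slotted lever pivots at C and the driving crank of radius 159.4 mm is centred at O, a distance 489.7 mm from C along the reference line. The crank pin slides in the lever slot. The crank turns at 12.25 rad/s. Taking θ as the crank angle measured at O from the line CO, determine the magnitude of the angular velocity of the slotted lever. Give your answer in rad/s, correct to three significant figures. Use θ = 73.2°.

1.89

ω = 12.25 rad/s
Crank pin A relative to C: A = (d + r cosθ, r sinθ); lever angle φ = atan2(r sinθ, d + r cosθ).
Differentiating tanφ: φ̇ = rω(d cosθ + r)/(d² + r² + 2dr cosθ).
d² + r² + 2dr cosθ = |CA|² = 0.310337 m²;  d cosθ + r = +0.30094 m.
|ω_lever| = |0.1594·12.25·+0.30094| / 0.310337 = 1.8935 rad/s.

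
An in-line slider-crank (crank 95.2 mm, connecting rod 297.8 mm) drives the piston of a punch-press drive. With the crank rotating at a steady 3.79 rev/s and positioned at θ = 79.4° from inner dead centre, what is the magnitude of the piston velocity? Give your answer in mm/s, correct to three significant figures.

2370

ω = 2π·3.79 = 23.81 rad/s
For an in-line slider-crank, x = r cosθ + √(L² − r² sin²θ), so v = −rω sinθ·[1 + r cosθ/√(L² − r² sin²θ)].
With r = 0.0952 m, L = 0.2978 m, θ = 79.4°: √(L² − r² sin²θ) = 0.28272 m.
v = −0.0952·23.81·0.98294·[1 + 0.0952·0.18395/0.28272] = -2.3664 m/s.
|v| = 2.3664 m/s = 2366.4 mm/s.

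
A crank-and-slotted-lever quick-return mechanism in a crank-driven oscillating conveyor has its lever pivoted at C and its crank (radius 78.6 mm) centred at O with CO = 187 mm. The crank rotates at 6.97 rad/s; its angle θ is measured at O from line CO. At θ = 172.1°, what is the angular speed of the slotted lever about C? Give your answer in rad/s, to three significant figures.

4.86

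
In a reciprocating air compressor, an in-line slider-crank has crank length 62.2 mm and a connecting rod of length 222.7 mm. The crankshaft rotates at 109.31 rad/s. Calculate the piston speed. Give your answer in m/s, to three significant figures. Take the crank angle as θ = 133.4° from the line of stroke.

ω = 109.3 rad/s
For an in-line slider-crank, x = r cosθ + √(L² − r² sin²θ), so v = −rω sinθ·[1 + r cosθ/√(L² − r² sin²θ)].
With r = 0.0622 m, L = 0.2227 m, θ = 133.4°: √(L² − r² sin²θ) = 0.21807 m.
v = −0.0622·109.3·0.72657·[1 + 0.0622·-0.68709/0.21807] = -3.9719 m/s.
|v| = 3.9719 m/s.

3.97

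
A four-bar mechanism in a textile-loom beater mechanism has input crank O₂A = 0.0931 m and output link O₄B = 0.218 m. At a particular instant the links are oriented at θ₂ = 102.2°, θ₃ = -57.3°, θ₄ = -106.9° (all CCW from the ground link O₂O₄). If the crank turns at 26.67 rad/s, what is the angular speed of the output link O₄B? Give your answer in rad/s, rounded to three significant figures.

ω₂ = 26.67 rad/s
Differentiating the loop-closure r₂e^{iθ₂}+r₃e^{iθ₃}=r₁+r₄e^{iθ₄} gives r₂ω₂e^{iθ₂}+r₃ω₃e^{iθ₃}=r₄ω₄e^{iθ₄}.
Eliminating the other unknown: ω₄ = r₂ω₂ sin(θ₂−θ₃) / [r₄ sin(θ₄−θ₃)].
Numerator sine = +0.35021; denominator sine = -0.76154.
Result = 0.0931·26.67·(+0.35021) / (0.218·(-0.76154)) = -5.2378 rad/s; magnitude 5.2378 rad/s.

5.24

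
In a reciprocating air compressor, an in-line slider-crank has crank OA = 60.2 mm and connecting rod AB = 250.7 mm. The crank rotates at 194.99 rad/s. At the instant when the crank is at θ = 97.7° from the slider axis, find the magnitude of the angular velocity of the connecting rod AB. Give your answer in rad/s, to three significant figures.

6.46

ω = 195 rad/s
The rod makes angle φ with the slider axis where L sinφ = r sinθ; differentiating, L cosφ·φ̇ = r ω cosθ.
L cosφ = √(L² − r² sin²θ) = 0.2435 m.
|ω_rod| = r ω |cosθ| / √(L² − r² sin²θ) = 0.0602·195·0.13399/0.2435 = 6.4591 rad/s.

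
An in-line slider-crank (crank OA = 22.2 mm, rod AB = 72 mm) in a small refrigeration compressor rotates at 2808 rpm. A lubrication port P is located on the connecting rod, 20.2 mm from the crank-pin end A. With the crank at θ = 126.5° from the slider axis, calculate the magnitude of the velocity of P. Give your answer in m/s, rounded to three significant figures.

5.70

ω = 294.1 rad/s.  Crank-pin speed |V_A| = rω = 6.528 m/s, perpendicular to OA.
Rod angle: sinφ = −(r/L) sinθ ⇒ φ = -14.351°; ω_rod = −rω cosθ/√(L²−r²sin²θ) = +55.667 rad/s.
V_P = V_A + ω_rod × AP, with AP = 0.0202 m along the rod.
Components: V_Px = −rω sinθ − a·ω_rod·sinφ = -4.9689 m/s;  V_Py = rω cosθ + a·ω_rod·cosφ = -2.7936 m/s.
|V_P| = √(V_Px² + V_Py²) = 5.7003 m/s.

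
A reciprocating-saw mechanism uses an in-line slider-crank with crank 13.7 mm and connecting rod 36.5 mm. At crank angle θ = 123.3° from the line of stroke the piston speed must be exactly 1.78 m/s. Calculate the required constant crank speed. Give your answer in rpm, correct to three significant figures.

1900

For an in-line slider-crank, |v_piston| = rω|sinθ|·[1 + r cosθ/√(L² − r² sin²θ)].
With r = 0.0137 m, L = 0.0365 m, θ = 123.3°: the bracketed kinematic factor |dx/dθ| = 0.0089655 m.
ω = v/|dx/dθ| = 1.78/0.0089655 = 198.54 rad/s.
N = 60ω/(2π) = 1895.9 rpm.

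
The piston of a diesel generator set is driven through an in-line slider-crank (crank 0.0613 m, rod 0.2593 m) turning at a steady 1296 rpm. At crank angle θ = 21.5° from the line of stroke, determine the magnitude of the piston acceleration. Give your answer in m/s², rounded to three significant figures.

ω = 2π·1296/60 = 135.7 rad/s
x(θ) = r cosθ + √(L² − r² sin²θ); with ω constant, a = ω²·d²x/dθ².
d²x/dθ² = −r cosθ − r²(cos2θ)/√u − r⁴ sin²2θ/(4u^{3/2}),  u = L² − r² sin²θ = 0.0667317 m².
Substituting r = 0.0613 m, L = 0.2593 m, θ = 21.5°: d²x/dθ² = -0.067768 m.
a = ω²·d²x/dθ² = (135.7)²·(-0.067768) = -1248.2 m/s²;  |a| = 1248.2 m/s².

1250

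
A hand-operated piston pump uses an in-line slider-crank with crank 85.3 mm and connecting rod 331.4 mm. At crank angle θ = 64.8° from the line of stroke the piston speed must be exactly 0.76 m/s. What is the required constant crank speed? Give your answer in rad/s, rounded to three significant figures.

8.85

For an in-line slider-crank, |v_piston| = rω|sinθ|·[1 + r cosθ/√(L² − r² sin²θ)].
With r = 0.0853 m, L = 0.3314 m, θ = 64.8°: the bracketed kinematic factor |dx/dθ| = 0.085879 m.
ω = v/|dx/dθ| = 0.76/0.085879 = 8.8496 rad/s.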